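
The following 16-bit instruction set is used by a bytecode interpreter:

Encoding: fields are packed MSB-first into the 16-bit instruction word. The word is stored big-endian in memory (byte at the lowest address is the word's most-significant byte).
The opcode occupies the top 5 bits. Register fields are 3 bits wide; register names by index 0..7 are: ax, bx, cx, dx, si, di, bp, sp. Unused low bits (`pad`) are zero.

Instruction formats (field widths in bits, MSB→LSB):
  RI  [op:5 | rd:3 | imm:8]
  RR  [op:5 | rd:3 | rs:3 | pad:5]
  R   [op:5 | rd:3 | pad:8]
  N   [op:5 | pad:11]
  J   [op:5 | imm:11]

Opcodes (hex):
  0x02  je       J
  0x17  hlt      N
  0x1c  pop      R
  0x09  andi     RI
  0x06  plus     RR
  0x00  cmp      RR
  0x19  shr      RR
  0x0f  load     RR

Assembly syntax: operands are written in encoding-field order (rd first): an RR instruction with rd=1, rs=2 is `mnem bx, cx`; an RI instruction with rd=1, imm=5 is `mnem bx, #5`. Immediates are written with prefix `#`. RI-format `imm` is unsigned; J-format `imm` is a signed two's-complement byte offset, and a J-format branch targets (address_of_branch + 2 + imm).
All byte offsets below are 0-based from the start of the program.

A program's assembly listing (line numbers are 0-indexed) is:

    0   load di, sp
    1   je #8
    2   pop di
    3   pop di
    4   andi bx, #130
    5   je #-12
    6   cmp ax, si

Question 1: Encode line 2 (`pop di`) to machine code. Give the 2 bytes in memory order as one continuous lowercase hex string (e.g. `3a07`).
e500

L2: pop op=0x1c:5|rd=5:3|pad=0:8 ⇒ 0xe500 ⇒ big e5 00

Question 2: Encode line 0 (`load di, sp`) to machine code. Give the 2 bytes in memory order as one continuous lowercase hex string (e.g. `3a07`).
7de0

0. load fields op=0xf:5|rd=5:3|rs=7:3|pad=0:5 → word 7de0h → 7d e0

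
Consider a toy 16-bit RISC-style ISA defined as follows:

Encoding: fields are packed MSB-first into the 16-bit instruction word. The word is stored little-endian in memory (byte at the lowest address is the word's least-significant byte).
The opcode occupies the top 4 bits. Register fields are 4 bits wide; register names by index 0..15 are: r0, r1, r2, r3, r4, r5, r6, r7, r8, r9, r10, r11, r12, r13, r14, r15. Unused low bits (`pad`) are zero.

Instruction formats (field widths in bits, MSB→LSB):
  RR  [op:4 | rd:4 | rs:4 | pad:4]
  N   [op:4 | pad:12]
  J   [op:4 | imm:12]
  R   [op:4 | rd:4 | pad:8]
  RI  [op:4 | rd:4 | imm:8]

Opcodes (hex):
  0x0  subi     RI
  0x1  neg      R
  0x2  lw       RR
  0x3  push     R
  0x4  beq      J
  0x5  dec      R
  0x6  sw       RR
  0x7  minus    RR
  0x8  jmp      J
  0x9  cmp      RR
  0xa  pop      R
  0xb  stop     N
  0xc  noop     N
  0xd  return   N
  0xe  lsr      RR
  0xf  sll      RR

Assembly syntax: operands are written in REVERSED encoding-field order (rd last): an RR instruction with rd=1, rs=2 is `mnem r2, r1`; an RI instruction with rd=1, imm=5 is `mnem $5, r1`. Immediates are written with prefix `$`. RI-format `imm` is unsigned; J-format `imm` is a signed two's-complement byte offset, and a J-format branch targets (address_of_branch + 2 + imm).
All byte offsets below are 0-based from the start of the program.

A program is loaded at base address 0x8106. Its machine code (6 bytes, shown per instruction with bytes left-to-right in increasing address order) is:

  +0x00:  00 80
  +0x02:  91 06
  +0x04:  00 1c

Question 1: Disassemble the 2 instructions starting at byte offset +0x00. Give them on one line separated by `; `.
off 0x00: read 00 80 as little → 0x8000
  opcode bits[15:12]=0x8: jmp/J
  imm: (w>>0)&0xfff=0x0 → $0
off 0x02: read 91 06 as little → 0x0691
  opcode bits[15:12]=0x0: subi/RI
  rd: (w>>8)&0xf=0x6 → r6
  imm: (w>>0)&0xff=0x91 → $145

jmp $0; subi $145, r6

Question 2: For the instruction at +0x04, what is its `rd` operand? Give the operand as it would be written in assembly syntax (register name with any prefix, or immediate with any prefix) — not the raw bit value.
r12

+0x04: 00 1c ⇒ word 0x1c00 (little)
  op=0x1c00>>12=0x1 ⇒ neg (R)
  rd@[11:8]=0xc ⇒ r12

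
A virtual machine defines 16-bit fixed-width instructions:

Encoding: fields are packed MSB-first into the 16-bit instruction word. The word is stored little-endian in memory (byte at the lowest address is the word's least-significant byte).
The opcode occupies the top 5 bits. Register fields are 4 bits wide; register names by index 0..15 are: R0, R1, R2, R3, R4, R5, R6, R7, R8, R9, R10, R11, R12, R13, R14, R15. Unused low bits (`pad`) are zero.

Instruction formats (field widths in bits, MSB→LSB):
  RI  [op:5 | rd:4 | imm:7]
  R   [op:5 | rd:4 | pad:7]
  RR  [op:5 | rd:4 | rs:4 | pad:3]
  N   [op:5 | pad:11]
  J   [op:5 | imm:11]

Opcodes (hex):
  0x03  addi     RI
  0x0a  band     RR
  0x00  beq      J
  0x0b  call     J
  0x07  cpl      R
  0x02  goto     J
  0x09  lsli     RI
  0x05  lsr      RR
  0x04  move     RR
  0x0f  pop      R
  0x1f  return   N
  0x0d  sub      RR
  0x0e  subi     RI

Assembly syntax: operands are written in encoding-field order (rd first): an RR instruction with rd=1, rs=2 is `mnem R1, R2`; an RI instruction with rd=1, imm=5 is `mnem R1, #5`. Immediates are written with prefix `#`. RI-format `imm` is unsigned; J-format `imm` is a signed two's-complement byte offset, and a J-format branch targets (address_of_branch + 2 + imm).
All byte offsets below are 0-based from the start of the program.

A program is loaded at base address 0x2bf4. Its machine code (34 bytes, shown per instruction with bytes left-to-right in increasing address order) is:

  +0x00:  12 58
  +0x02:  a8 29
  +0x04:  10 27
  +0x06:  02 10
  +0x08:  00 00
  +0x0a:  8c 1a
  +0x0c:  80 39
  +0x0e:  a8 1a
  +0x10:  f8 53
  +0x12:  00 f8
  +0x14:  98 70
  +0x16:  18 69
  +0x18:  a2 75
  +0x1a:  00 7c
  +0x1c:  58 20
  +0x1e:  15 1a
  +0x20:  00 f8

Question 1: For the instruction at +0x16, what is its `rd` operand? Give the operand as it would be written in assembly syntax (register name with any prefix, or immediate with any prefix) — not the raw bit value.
+0x16: 18 69 ⇒ word 0x6918 (little)
  op=0x6918>>11=0xd ⇒ sub (RR)
  rd@[10:7]=0x2 ⇒ R2
  rs@[6:3]=0x3 ⇒ R3

R2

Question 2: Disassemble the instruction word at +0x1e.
off 0x1e: read 15 1a as little → 0x1a15
  opcode bits[15:11]=0x3: addi/RI
  [10:7] rd=4 = R4
  [6:0] imm=21 = #21

addi R4, #21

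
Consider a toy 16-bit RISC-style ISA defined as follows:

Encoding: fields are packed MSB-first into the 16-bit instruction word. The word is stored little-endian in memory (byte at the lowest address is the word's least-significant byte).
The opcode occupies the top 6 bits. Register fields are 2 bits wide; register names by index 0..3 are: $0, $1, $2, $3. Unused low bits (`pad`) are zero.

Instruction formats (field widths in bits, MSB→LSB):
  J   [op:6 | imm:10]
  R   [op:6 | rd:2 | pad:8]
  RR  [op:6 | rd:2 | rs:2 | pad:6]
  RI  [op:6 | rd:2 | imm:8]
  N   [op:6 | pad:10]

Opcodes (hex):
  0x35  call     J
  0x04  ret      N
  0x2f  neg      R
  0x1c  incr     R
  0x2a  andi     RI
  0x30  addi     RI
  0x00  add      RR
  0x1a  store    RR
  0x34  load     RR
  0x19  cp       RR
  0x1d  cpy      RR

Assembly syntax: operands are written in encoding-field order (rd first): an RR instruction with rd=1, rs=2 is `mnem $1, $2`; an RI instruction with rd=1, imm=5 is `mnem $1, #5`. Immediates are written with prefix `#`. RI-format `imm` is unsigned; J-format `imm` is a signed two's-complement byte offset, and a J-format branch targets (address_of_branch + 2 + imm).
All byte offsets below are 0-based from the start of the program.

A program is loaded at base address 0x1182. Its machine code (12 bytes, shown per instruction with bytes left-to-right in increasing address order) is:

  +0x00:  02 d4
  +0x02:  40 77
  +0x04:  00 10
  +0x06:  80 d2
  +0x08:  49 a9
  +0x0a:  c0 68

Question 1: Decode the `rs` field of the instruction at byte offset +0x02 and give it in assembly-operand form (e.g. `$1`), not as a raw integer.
$1

[02] 40 77 → 0x7740
  top 6b → 0x1d → cpy [RR]
  [9:8] rd=3 = $3
  [7:6] rs=1 = $1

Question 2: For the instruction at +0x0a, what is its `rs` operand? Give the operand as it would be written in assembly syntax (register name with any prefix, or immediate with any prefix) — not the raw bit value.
$3

off 0x0a: read c0 68 as little → 0x68c0
  top 6b → 0x1a → store [RR]
  [9:8] rd=0 = $0
  [7:6] rs=3 = $3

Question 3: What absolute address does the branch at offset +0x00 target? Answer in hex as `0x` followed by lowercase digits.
+0x00: 02 d4 ⇒ word 0xd402 (little)
  top 6b → 0x35 → call [J]
  [9:0] imm=2 = #2
  target = base 0x1182 + off 0x00 + 2 + imm 2 = 0x1186

0x1186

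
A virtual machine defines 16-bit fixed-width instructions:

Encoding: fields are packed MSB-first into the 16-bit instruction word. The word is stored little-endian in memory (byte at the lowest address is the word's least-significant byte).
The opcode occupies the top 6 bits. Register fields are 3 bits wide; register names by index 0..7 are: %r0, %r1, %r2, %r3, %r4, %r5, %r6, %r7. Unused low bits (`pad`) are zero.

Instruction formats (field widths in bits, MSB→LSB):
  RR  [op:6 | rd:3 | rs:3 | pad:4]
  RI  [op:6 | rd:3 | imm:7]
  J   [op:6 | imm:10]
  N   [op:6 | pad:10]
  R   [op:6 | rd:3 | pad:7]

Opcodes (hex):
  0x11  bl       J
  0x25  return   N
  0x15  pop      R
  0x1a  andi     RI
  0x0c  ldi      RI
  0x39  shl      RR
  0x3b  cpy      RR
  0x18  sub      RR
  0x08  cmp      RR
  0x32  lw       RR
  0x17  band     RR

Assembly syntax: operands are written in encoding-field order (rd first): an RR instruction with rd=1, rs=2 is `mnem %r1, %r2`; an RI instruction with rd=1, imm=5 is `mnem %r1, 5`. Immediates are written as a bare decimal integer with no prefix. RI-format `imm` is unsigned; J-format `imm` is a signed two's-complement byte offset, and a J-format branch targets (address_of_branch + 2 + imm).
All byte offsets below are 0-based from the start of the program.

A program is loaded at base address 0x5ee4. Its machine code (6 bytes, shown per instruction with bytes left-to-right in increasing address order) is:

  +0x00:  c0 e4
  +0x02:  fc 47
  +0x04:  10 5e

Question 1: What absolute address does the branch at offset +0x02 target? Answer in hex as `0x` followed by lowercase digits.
+0x02: fc 47 ⇒ word 0x47fc (little)
  op=0x47fc>>10=0x11 ⇒ bl (J)
  imm@[9:0]=0x3fc (s10→-4) ⇒ -4
  target = base 0x5ee4 + off 0x02 + 2 + imm -4 = 0x5ee4

0x5ee4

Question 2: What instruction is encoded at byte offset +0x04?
band %r4, %r1

@+04  little-endian(10 5e) = 0x5e10
  top 6b → 0x17 → band [RR]
  rd: (w>>7)&0x7=0x4 → %r4
  rs: (w>>4)&0x7=0x1 → %r1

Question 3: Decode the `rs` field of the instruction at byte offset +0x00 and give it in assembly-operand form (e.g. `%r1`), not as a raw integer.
[00] c0 e4 → 0xe4c0
  opcode bits[15:10]=0x39: shl/RR
  [9:7] rd=1 = %r1
  [6:4] rs=4 = %r4

%r4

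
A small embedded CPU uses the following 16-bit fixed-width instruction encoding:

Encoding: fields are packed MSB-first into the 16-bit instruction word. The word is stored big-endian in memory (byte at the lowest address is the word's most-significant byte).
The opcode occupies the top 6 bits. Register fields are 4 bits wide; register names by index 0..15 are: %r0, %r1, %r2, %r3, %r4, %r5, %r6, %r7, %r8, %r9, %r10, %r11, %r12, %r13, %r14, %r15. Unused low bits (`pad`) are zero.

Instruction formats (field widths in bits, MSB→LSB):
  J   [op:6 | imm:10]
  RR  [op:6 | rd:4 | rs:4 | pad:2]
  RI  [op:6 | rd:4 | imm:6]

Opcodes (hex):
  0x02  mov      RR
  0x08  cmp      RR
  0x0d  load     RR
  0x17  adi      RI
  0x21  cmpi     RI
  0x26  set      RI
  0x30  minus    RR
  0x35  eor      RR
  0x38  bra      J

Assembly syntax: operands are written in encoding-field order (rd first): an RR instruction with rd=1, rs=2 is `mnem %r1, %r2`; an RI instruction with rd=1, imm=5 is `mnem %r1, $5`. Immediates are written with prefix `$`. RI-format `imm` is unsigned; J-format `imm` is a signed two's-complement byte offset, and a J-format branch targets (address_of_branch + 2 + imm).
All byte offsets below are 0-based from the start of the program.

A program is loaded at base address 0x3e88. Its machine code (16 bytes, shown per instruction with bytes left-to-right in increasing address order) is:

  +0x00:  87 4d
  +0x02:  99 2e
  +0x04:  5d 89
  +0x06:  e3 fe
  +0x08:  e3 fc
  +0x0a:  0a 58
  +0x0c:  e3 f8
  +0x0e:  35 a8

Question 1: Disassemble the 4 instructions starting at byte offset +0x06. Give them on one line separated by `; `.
bra $-2; bra $-4; mov %r9, %r6; bra $-8

+0x06: e3 fe ⇒ word 0xe3fe (big)
  opcode bits[15:10]=0x38: bra/J
  imm: (w>>0)&0x3ff=0x3fe (s10→-2) → $-2
+0x08: e3 fc ⇒ word 0xe3fc (big)
  opcode bits[15:10]=0x38: bra/J
  imm: (w>>0)&0x3ff=0x3fc (s10→-4) → $-4
+0x0a: 0a 58 ⇒ word 0x0a58 (big)
  opcode bits[15:10]=0x2: mov/RR
  rd: (w>>6)&0xf=0x9 → %r9
  rs: (w>>2)&0xf=0x6 → %r6
+0x0c: e3 f8 ⇒ word 0xe3f8 (big)
  opcode bits[15:10]=0x38: bra/J
  imm: (w>>0)&0x3ff=0x3f8 (s10→-8) → $-8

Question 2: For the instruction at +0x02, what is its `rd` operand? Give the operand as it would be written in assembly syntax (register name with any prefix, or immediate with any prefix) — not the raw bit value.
[02] 99 2e → 0x992e
  opcode bits[15:10]=0x26: set/RI
  [9:6] rd=4 = %r4
  [5:0] imm=46 = $46

%r4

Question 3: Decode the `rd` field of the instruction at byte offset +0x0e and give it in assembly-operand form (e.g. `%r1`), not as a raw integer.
@+0e  big-endian(35 a8) = 0x35a8
  op=0x35a8>>10=0xd ⇒ load (RR)
  rd@[9:6]=0x6 ⇒ %r6
  rs@[5:2]=0xa ⇒ %r10

%r6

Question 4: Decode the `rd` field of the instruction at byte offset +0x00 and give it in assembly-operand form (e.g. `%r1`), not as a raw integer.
%r13

[00] 87 4d → 0x874d
  opcode bits[15:10]=0x21: cmpi/RI
  rd@[9:6]=0xd ⇒ %r13
  imm@[5:0]=0xd ⇒ $13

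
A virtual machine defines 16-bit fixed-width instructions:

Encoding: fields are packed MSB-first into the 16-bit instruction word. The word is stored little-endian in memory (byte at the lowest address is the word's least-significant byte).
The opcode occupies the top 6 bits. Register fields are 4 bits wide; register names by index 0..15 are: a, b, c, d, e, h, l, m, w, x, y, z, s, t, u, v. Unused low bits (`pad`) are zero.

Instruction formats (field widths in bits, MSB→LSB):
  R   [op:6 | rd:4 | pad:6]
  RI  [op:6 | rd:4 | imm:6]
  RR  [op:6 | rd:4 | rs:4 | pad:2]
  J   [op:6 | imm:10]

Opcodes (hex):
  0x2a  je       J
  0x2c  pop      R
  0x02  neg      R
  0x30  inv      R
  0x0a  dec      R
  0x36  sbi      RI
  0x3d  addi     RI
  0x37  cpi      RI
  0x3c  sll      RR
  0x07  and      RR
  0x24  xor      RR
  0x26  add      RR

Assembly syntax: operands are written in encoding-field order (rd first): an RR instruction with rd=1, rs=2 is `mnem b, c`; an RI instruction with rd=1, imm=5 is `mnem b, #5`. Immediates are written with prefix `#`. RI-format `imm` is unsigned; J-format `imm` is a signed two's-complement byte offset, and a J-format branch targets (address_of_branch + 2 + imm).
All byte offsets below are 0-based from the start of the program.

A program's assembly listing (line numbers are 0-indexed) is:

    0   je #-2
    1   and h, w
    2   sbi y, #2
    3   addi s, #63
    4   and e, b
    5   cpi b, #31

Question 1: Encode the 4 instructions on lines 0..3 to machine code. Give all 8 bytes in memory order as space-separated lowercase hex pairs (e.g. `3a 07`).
0. je fields op=0x2a:6|imm=-2:10 → word abfeh → fe ab
1. and fields op=0x7:6|rd=5:4|rs=8:4|pad=0:2 → word 1d60h → 60 1d
2. sbi fields op=0x36:6|rd=10:4|imm=2:6 → word da82h → 82 da
3. addi fields op=0x3d:6|rd=12:4|imm=63:6 → word f73fh → 3f f7

fe ab 60 1d 82 da 3f f7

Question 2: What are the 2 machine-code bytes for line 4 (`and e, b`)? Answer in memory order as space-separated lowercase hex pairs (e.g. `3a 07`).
L4: and op=0x7:6|rd=4:4|rs=1:4|pad=0:2 ⇒ 0x1d04 ⇒ little 04 1d

04 1d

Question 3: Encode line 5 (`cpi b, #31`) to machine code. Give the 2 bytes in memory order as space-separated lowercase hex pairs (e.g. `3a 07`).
5f dc

line 5 (cpi): pack op=0x37:6|rd=1:4|imm=31:6 = 0xdc5f; little→ 5f dc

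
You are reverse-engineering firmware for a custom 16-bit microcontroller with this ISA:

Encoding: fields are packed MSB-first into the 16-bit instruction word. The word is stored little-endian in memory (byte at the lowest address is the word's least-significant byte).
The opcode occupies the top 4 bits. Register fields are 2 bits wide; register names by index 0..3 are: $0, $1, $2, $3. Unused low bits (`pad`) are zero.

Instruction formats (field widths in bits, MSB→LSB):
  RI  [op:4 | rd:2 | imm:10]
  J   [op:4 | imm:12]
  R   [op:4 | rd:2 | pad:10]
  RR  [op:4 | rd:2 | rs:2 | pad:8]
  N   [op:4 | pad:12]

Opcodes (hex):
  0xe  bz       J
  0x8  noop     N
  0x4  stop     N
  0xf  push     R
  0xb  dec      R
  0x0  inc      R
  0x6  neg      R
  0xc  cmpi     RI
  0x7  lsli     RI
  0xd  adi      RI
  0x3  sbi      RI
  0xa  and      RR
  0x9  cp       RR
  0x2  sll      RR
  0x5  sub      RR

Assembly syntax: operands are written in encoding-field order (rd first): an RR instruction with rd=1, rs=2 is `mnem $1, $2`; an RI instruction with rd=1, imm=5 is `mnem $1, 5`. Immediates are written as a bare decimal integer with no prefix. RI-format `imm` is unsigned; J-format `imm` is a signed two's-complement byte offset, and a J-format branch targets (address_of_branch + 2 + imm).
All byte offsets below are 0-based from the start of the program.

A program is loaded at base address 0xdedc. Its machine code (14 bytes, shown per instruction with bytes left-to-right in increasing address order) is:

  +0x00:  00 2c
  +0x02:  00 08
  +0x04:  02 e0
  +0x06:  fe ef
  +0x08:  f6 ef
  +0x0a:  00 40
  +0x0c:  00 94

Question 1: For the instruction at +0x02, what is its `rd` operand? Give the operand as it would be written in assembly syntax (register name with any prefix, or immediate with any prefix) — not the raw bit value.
$2

+0x02: 00 08 ⇒ word 0x0800 (little)
  top 4b → 0x0 → inc [R]
  rd: (w>>10)&0x3=0x2 → $2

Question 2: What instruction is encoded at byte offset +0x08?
bz -10

off 0x08: read f6 ef as little → 0xeff6
  op=0xeff6>>12=0xe ⇒ bz (J)
  imm@[11:0]=0xff6 (s12→-10) ⇒ -10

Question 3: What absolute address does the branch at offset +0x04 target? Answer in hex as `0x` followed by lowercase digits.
+0x04: 02 e0 ⇒ word 0xe002 (little)
  top 4b → 0xe → bz [J]
  imm: (w>>0)&0xfff=0x2 → 2
  target = base 0xdedc + off 0x04 + 2 + imm 2 = 0xdee4

0xdee4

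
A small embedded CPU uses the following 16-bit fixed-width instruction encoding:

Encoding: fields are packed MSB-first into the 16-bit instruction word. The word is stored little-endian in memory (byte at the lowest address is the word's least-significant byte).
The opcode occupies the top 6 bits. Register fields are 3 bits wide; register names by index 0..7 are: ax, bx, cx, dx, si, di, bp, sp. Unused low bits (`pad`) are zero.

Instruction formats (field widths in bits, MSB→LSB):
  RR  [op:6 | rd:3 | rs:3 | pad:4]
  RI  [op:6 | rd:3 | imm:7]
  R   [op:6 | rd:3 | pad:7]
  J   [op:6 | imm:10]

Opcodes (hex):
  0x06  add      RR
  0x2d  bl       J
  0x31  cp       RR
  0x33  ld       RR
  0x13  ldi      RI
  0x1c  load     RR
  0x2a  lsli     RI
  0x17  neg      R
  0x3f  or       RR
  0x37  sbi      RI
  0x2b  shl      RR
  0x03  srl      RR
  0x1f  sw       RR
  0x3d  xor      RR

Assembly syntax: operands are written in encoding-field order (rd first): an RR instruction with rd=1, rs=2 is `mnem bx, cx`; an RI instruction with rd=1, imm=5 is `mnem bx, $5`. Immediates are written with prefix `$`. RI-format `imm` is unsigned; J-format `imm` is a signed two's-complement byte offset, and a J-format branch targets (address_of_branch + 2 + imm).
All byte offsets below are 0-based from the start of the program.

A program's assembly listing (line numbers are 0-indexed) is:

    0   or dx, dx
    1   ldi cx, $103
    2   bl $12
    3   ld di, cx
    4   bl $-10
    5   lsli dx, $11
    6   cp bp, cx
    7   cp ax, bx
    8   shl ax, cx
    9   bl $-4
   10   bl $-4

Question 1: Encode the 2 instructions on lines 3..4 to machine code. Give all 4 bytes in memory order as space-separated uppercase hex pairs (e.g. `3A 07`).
line 3 (ld): pack op=0x33:6|rd=5:3|rs=2:3|pad=0:4 = 0xcea0; little→ a0 ce
line 4 (bl): pack op=0x2d:6|imm=-10:10 = 0xb7f6; little→ f6 b7

A0 CE F6 B7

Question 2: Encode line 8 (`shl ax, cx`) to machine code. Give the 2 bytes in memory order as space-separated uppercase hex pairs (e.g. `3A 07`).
20 AC

L8: shl op=0x2b:6|rd=0:3|rs=2:3|pad=0:4 ⇒ 0xac20 ⇒ little 20 ac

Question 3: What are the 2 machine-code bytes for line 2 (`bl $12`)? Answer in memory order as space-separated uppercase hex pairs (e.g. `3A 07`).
line 2 (bl): pack op=0x2d:6|imm=12:10 = 0xb40c; little→ 0c b4

0C B4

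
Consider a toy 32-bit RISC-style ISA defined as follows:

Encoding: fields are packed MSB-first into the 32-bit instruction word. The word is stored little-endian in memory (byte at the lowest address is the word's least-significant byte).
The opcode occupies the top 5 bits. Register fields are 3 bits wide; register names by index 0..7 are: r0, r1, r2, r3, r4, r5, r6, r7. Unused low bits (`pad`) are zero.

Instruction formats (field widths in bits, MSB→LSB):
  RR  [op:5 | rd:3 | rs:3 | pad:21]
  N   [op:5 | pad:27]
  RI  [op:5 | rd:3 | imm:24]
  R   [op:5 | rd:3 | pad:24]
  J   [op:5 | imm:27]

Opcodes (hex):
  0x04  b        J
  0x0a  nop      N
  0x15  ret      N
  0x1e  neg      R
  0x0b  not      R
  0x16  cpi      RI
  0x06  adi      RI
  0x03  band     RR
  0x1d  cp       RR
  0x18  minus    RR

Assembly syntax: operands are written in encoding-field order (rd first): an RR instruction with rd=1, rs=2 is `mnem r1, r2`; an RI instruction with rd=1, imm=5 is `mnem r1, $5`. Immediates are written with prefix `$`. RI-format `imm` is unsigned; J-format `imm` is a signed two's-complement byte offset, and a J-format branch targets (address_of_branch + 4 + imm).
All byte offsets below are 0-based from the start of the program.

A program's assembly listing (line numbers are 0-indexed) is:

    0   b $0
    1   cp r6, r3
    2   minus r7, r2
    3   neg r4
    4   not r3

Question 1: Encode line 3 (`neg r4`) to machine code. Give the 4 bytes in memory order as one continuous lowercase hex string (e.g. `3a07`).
000000f4

L3: neg op=0x1e:5|rd=4:3|pad=0:24 ⇒ 0xf4000000 ⇒ little 00 00 00 f4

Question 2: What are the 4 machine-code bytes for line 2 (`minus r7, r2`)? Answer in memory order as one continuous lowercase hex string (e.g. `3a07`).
000040c7

L2: minus op=0x18:5|rd=7:3|rs=2:3|pad=0:21 ⇒ 0xc7400000 ⇒ little 00 00 40 c7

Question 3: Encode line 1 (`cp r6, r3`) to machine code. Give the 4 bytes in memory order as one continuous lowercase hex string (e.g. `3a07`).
000060ee

line 1 (cp): pack op=0x1d:5|rd=6:3|rs=3:3|pad=0:21 = 0xee600000; little→ 00 00 60 ee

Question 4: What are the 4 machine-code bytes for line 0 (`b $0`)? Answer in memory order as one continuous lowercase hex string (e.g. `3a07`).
L0: b op=0x4:5|imm=0:27 ⇒ 0x20000000 ⇒ little 00 00 00 20

00000020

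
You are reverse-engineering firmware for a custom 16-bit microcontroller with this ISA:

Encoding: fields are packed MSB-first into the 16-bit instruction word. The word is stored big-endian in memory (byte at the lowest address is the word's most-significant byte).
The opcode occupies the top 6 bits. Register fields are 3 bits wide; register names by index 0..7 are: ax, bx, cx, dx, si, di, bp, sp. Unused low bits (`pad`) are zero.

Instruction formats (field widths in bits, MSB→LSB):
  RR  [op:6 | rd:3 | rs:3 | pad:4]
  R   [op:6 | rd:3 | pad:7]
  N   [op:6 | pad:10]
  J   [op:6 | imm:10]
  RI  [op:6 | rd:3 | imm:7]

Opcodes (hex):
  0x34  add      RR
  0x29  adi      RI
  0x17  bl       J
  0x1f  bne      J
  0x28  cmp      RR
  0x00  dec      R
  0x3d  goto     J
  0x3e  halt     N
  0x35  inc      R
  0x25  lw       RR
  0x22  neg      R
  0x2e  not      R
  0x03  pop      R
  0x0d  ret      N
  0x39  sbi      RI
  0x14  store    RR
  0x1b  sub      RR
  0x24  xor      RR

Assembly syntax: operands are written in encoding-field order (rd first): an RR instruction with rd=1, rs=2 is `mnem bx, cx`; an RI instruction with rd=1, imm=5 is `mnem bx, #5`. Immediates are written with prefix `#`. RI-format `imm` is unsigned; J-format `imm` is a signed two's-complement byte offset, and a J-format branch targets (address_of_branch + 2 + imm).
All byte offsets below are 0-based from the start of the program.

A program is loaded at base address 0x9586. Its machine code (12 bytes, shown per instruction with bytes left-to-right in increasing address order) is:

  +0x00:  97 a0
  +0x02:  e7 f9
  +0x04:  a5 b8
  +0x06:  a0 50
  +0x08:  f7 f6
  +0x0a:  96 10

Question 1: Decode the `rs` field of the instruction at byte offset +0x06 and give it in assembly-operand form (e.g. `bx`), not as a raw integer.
off 0x06: read a0 50 as big → 0xa050
  top 6b → 0x28 → cmp [RR]
  rd@[9:7]=0x0 ⇒ ax
  rs@[6:4]=0x5 ⇒ di

di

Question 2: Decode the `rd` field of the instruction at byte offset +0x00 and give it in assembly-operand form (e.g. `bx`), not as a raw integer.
sp

[00] 97 a0 → 0x97a0
  top 6b → 0x25 → lw [RR]
  [9:7] rd=7 = sp
  [6:4] rs=2 = cx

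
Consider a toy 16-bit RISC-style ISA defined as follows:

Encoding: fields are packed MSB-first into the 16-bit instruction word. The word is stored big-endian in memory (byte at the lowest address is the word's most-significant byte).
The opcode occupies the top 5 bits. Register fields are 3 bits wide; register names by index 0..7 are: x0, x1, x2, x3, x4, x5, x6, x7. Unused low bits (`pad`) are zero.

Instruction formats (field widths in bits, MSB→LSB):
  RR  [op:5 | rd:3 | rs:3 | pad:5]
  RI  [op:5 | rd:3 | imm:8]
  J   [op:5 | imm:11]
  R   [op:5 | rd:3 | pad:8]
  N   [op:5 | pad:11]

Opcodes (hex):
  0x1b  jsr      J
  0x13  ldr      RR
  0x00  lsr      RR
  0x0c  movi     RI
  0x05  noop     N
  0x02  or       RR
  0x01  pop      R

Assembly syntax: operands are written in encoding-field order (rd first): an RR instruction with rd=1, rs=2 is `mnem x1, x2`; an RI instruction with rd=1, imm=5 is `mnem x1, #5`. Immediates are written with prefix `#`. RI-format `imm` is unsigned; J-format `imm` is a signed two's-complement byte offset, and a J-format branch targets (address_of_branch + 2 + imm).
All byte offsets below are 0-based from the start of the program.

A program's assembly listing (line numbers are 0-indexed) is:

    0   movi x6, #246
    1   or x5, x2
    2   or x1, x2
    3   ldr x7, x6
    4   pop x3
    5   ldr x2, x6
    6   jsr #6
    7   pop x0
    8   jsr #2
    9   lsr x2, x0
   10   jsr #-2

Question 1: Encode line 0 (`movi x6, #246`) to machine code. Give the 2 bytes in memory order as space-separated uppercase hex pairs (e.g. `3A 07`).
66 F6

L0: movi op=0xc:5|rd=6:3|imm=246:8 ⇒ 0x66f6 ⇒ big 66 f6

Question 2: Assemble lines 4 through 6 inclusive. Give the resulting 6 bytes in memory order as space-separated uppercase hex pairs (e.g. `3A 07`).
L4: pop op=0x1:5|rd=3:3|pad=0:8 ⇒ 0x0b00 ⇒ big 0b 00
L5: ldr op=0x13:5|rd=2:3|rs=6:3|pad=0:5 ⇒ 0x9ac0 ⇒ big 9a c0
L6: jsr op=0x1b:5|imm=6:11 ⇒ 0xd806 ⇒ big d8 06

0B 00 9A C0 D8 06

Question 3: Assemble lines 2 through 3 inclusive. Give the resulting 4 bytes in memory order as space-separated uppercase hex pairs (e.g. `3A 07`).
11 40 9F C0

L2: or op=0x2:5|rd=1:3|rs=2:3|pad=0:5 ⇒ 0x1140 ⇒ big 11 40
L3: ldr op=0x13:5|rd=7:3|rs=6:3|pad=0:5 ⇒ 0x9fc0 ⇒ big 9f c0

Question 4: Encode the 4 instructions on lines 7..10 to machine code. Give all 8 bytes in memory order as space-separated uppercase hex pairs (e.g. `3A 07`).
08 00 D8 02 02 00 DF FE

line 7 (pop): pack op=0x1:5|rd=0:3|pad=0:8 = 0x0800; big→ 08 00
line 8 (jsr): pack op=0x1b:5|imm=2:11 = 0xd802; big→ d8 02
line 9 (lsr): pack op=0x0:5|rd=2:3|rs=0:3|pad=0:5 = 0x0200; big→ 02 00
line 10 (jsr): pack op=0x1b:5|imm=-2:11 = 0xdffe; big→ df fe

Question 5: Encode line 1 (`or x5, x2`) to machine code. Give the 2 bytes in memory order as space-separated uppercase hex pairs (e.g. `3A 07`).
L1: or op=0x2:5|rd=5:3|rs=2:3|pad=0:5 ⇒ 0x1540 ⇒ big 15 40

15 40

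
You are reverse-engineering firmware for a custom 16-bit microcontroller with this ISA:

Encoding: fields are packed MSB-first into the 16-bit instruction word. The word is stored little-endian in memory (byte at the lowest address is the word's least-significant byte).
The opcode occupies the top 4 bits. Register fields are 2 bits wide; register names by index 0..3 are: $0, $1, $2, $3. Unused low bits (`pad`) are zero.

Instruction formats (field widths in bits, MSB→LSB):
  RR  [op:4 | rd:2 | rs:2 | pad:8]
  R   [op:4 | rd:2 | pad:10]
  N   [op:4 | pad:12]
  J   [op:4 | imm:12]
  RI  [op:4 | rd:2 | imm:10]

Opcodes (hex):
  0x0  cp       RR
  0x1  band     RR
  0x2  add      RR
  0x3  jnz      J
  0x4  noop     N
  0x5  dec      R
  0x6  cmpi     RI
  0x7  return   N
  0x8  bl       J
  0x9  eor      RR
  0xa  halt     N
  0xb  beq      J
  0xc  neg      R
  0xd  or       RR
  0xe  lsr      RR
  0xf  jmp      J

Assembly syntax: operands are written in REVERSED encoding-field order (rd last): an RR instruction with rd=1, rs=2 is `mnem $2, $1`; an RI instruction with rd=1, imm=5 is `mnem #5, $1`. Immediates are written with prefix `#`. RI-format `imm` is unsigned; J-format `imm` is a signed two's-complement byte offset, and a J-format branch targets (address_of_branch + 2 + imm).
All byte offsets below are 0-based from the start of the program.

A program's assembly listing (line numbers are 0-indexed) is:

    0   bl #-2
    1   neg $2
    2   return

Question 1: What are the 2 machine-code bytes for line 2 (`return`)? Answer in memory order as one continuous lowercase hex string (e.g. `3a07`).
0070

2. return fields op=0x7:4|pad=0:12 → word 7000h → 00 70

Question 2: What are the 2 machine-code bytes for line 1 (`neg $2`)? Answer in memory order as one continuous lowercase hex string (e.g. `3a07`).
00c8

1. neg fields op=0xc:4|rd=2:2|pad=0:10 → word c800h → 00 c8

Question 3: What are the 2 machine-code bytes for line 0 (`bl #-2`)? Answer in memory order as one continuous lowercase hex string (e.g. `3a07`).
line 0 (bl): pack op=0x8:4|imm=-2:12 = 0x8ffe; little→ fe 8f

fe8f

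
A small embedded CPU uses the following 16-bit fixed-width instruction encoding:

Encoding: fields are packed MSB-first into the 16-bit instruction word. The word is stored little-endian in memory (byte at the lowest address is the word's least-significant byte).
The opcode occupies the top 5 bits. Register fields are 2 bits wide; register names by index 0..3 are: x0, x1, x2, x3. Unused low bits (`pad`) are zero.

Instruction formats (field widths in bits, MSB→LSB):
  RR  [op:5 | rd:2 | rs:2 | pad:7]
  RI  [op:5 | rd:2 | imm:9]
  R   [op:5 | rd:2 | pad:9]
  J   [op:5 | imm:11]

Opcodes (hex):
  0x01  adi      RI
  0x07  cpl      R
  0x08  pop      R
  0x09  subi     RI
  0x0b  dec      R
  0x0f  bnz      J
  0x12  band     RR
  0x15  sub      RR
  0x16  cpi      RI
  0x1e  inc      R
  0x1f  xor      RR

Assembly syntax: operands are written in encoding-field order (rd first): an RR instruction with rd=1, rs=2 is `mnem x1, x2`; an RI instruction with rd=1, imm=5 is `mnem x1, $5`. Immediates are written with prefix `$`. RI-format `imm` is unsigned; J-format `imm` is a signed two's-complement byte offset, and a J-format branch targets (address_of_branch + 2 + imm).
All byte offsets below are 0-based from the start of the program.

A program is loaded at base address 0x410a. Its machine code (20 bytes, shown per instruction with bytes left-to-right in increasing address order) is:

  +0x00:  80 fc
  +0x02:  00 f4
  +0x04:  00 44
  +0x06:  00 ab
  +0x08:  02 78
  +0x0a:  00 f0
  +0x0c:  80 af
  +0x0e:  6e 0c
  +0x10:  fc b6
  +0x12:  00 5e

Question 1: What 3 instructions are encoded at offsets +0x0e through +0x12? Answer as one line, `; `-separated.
+0x0e: 6e 0c ⇒ word 0x0c6e (little)
  top 5b → 0x1 → adi [RI]
  rd@[10:9]=0x2 ⇒ x2
  imm@[8:0]=0x6e ⇒ $110
+0x10: fc b6 ⇒ word 0xb6fc (little)
  top 5b → 0x16 → cpi [RI]
  rd@[10:9]=0x3 ⇒ x3
  imm@[8:0]=0xfc ⇒ $252
+0x12: 00 5e ⇒ word 0x5e00 (little)
  top 5b → 0xb → dec [R]
  rd@[10:9]=0x3 ⇒ x3

adi x2, $110; cpi x3, $252; dec x3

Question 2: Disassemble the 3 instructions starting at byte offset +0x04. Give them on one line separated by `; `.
off 0x04: read 00 44 as little → 0x4400
  opcode bits[15:11]=0x8: pop/R
  rd@[10:9]=0x2 ⇒ x2
off 0x06: read 00 ab as little → 0xab00
  opcode bits[15:11]=0x15: sub/RR
  rd@[10:9]=0x1 ⇒ x1
  rs@[8:7]=0x2 ⇒ x2
off 0x08: read 02 78 as little → 0x7802
  opcode bits[15:11]=0xf: bnz/J
  imm@[10:0]=0x2 ⇒ $2

pop x2; sub x1, x2; bnz $2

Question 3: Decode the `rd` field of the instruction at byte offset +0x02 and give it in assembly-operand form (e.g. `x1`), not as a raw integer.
x2

[02] 00 f4 → 0xf400
  top 5b → 0x1e → inc [R]
  [10:9] rd=2 = x2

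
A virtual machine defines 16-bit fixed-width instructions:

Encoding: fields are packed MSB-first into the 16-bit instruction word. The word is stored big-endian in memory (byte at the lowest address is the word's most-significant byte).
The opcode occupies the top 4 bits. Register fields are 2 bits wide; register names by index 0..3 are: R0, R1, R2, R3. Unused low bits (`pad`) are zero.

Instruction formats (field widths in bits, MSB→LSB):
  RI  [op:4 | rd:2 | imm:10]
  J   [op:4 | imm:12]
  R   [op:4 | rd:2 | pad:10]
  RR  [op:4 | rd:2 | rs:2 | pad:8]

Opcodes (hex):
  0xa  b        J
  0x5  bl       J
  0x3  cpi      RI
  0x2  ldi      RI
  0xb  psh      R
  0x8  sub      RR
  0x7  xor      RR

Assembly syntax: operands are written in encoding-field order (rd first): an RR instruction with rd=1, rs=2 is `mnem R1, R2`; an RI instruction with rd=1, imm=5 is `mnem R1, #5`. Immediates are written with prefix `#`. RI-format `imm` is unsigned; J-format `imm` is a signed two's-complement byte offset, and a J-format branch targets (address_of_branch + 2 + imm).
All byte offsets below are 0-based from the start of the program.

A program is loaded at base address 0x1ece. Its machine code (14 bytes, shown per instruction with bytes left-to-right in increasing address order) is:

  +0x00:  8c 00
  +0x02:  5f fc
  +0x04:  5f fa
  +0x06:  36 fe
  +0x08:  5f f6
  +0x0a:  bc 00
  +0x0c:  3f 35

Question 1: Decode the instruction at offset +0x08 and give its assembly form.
bl #-10

+0x08: 5f f6 ⇒ word 0x5ff6 (big)
  opcode bits[15:12]=0x5: bl/J
  [11:0] imm=4086 (s12→-10) = #-10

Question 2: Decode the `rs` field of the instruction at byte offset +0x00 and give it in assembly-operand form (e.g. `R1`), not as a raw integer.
@+00  big-endian(8c 00) = 0x8c00
  top 4b → 0x8 → sub [RR]
  rd@[11:10]=0x3 ⇒ R3
  rs@[9:8]=0x0 ⇒ R0

R0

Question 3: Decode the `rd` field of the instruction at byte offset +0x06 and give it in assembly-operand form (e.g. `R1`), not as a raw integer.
R1

[06] 36 fe → 0x36fe
  opcode bits[15:12]=0x3: cpi/RI
  rd@[11:10]=0x1 ⇒ R1
  imm@[9:0]=0x2fe ⇒ #766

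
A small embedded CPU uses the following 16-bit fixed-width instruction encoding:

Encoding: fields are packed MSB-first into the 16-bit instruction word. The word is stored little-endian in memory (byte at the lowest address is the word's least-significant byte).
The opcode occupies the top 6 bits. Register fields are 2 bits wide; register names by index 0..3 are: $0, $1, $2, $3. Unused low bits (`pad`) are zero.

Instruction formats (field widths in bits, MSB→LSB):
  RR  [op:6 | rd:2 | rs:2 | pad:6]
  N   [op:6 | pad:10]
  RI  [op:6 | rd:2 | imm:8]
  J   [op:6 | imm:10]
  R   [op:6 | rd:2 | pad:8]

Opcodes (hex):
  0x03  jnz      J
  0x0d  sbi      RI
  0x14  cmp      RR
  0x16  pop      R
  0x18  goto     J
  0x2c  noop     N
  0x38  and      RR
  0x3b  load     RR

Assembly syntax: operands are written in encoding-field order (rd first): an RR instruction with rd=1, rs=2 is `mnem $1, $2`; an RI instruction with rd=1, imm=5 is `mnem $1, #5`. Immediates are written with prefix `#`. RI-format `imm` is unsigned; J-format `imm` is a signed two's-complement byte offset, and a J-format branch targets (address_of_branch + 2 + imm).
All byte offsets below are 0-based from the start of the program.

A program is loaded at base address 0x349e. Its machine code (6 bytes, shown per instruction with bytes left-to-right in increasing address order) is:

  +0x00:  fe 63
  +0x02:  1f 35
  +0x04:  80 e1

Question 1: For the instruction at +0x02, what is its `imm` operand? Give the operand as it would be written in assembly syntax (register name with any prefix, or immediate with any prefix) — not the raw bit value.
off 0x02: read 1f 35 as little → 0x351f
  opcode bits[15:10]=0xd: sbi/RI
  [9:8] rd=1 = $1
  [7:0] imm=31 = #31

#31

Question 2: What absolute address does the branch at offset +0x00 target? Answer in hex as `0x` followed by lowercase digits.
0x349e

@+00  little-endian(fe 63) = 0x63fe
  op=0x63fe>>10=0x18 ⇒ goto (J)
  imm@[9:0]=0x3fe (s10→-2) ⇒ #-2
  target = base 0x349e + off 0x00 + 2 + imm -2 = 0x349e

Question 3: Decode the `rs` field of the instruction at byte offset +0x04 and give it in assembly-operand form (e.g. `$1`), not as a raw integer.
$2

[04] 80 e1 → 0xe180
  opcode bits[15:10]=0x38: and/RR
  [9:8] rd=1 = $1
  [7:6] rs=2 = $2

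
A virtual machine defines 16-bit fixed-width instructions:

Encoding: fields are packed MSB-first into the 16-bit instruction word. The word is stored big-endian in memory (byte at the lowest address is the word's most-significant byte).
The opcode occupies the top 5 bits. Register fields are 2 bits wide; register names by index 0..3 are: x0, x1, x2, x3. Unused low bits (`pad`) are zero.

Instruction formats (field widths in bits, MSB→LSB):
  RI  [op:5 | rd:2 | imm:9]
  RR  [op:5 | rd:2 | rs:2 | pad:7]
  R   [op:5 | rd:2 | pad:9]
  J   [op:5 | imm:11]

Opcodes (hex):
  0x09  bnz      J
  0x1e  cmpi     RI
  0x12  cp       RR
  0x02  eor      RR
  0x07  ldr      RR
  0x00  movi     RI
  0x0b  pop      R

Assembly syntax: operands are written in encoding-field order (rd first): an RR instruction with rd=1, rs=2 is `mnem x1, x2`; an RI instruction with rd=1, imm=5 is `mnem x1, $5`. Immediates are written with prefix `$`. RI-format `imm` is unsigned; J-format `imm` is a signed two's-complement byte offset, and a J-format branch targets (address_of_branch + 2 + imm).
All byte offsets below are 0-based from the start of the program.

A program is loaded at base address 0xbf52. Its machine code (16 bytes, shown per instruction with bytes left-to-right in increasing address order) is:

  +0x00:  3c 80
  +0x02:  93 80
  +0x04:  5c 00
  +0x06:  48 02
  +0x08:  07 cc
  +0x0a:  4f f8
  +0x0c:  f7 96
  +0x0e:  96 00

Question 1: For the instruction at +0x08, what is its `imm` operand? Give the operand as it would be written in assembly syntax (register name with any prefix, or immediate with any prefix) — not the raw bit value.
+0x08: 07 cc ⇒ word 0x07cc (big)
  opcode bits[15:11]=0x0: movi/RI
  [10:9] rd=3 = x3
  [8:0] imm=460 = $460

$460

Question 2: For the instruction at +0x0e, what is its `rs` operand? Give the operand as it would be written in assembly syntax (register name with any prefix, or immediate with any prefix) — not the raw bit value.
x0

off 0x0e: read 96 00 as big → 0x9600
  top 5b → 0x12 → cp [RR]
  rd@[10:9]=0x3 ⇒ x3
  rs@[8:7]=0x0 ⇒ x0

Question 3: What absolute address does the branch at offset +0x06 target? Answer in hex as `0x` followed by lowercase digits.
0xbf5c

[06] 48 02 → 0x4802
  opcode bits[15:11]=0x9: bnz/J
  imm@[10:0]=0x2 ⇒ $2
  target = base 0xbf52 + off 0x06 + 2 + imm 2 = 0xbf5c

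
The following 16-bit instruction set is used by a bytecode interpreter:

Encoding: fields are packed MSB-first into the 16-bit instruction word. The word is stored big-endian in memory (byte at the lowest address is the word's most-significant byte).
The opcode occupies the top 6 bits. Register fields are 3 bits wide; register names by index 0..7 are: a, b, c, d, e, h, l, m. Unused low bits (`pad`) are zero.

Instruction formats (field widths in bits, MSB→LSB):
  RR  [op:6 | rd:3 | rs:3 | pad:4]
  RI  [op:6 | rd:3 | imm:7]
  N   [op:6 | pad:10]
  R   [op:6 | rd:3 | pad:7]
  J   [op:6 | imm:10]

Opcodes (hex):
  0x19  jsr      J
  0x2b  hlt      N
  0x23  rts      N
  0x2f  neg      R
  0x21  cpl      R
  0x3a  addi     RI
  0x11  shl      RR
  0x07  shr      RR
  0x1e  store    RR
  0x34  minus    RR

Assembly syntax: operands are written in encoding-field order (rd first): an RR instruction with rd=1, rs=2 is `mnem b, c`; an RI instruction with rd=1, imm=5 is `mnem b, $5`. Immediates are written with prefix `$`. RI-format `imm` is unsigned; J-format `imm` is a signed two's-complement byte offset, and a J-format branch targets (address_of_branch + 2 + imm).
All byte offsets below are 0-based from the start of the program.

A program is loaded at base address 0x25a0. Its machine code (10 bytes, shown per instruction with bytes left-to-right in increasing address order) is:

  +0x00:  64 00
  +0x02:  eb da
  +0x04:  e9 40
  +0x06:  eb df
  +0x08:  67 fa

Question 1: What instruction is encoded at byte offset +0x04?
addi c, $64

[04] e9 40 → 0xe940
  top 6b → 0x3a → addi [RI]
  rd: (w>>7)&0x7=0x2 → c
  imm: (w>>0)&0x7f=0x40 → $64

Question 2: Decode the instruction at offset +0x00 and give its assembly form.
jsr $0

[00] 64 00 → 0x6400
  top 6b → 0x19 → jsr [J]
  imm@[9:0]=0x0 ⇒ $0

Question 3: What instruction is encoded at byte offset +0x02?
addi m, $90

+0x02: eb da ⇒ word 0xebda (big)
  opcode bits[15:10]=0x3a: addi/RI
  rd@[9:7]=0x7 ⇒ m
  imm@[6:0]=0x5a ⇒ $90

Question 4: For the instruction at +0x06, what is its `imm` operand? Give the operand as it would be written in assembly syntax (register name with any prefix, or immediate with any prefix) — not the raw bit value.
$95

@+06  big-endian(eb df) = 0xebdf
  op=0xebdf>>10=0x3a ⇒ addi (RI)
  [9:7] rd=7 = m
  [6:0] imm=95 = $95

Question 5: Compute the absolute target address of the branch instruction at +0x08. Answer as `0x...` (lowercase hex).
[08] 67 fa → 0x67fa
  op=0x67fa>>10=0x19 ⇒ jsr (J)
  imm: (w>>0)&0x3ff=0x3fa (s10→-6) → $-6
  target = base 0x25a0 + off 0x08 + 2 + imm -6 = 0x25a4

0x25a4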